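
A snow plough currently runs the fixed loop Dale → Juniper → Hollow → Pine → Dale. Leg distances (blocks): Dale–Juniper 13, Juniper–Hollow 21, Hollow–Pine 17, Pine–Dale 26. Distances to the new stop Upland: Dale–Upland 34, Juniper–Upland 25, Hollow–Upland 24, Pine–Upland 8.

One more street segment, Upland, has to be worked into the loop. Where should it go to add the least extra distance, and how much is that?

Minimum extra distance: 15 blocks, inserting Upland between Hollow and Pine.

Insertion cost between consecutive stops i–j is d(i,Upland) + d(Upland,j) − d(i,j):
  between Dale and Juniper: 34 + 25 − 13 = 46
  between Juniper and Hollow: 25 + 24 − 21 = 28
  between Hollow and Pine: 24 + 8 − 17 = 15
  between Pine and Dale: 8 + 34 − 26 = 16
Cheapest insertion is between Hollow and Pine, adding 15.
New total = 77 + 15 = 92.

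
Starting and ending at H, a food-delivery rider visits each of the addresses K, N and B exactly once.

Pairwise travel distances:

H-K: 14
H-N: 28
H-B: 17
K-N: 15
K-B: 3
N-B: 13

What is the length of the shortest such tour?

Shortest round trip = 58.

With 3 stops there are 3!/2 = 3 distinct round trips (a route and its reverse cost the same).
H-K-N-B-H: 14+15+13+17 = 59
H-K-B-N-H: 14+3+13+28 = 58
H-N-K-B-H: 28+15+3+17 = 63
The minimum is 58.
One optimal route: H → K → B → N → H (or its reverse).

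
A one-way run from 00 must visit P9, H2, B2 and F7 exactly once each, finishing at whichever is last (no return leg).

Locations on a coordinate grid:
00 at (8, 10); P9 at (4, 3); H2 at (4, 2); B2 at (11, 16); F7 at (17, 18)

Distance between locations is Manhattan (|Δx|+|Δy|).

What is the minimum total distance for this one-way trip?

There are 4! = 24 possible orderings.
00 - P9 - H2 - B2 - F7: 11+1+21+8 = 41
00 - P9 - H2 - F7 - B2: 11+1+29+8 = 49
00 - P9 - B2 - H2 - F7: 11+20+21+29 = 81
00 - P9 - B2 - F7 - H2: 11+20+8+29 = 68
00 - P9 - F7 - H2 - B2: 11+28+29+21 = 89
00 - P9 - F7 - B2 - H2: 11+28+8+21 = 68
00 - H2 - P9 - B2 - F7: 12+1+20+8 = 41
00 - H2 - P9 - F7 - B2: 12+1+28+8 = 49
00 - H2 - B2 - P9 - F7: 12+21+20+28 = 81
00 - H2 - B2 - F7 - P9: 12+21+8+28 = 69
00 - H2 - F7 - P9 - B2: 12+29+28+20 = 89
00 - H2 - F7 - B2 - P9: 12+29+8+20 = 69
00 - B2 - P9 - H2 - F7: 9+20+1+29 = 59
00 - B2 - P9 - F7 - H2: 9+20+28+29 = 86
… (10 more)
The minimum is 41.
One shortest path: 00 → P9 → H2 → B2 → F7.

41 — the minimum one-way total.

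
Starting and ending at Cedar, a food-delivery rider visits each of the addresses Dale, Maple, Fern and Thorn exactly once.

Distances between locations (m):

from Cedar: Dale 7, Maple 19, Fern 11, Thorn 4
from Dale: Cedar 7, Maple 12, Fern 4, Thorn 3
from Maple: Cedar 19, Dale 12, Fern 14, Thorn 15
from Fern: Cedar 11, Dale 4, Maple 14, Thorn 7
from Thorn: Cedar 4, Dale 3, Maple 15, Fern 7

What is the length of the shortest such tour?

There are 12 distinct closed tours to check (reversals are equivalent).
Cedar - Dale - Maple - Fern - Thorn - Cedar: 7+12+14+7+4 = 44
Cedar - Dale - Maple - Thorn - Fern - Cedar: 7+12+15+7+11 = 52
Cedar - Dale - Fern - Maple - Thorn - Cedar: 7+4+14+15+4 = 44
Cedar - Dale - Fern - Thorn - Maple - Cedar: 7+4+7+15+19 = 52
Cedar - Dale - Thorn - Maple - Fern - Cedar: 7+3+15+14+11 = 50
Cedar - Dale - Thorn - Fern - Maple - Cedar: 7+3+7+14+19 = 50
Cedar - Maple - Dale - Fern - Thorn - Cedar: 19+12+4+7+4 = 46
Cedar - Maple - Dale - Thorn - Fern - Cedar: 19+12+3+7+11 = 52
Cedar - Maple - Fern - Dale - Thorn - Cedar: 19+14+4+3+4 = 44
Cedar - Maple - Thorn - Dale - Fern - Cedar: 19+15+3+4+11 = 52
Cedar - Fern - Dale - Maple - Thorn - Cedar: 11+4+12+15+4 = 46
Cedar - Fern - Maple - Dale - Thorn - Cedar: 11+14+12+3+4 = 44
The minimum is 44.
One optimal route: Cedar → Dale → Maple → Fern → Thorn → Cedar (or its reverse).

44 m — the shortest possible round trip.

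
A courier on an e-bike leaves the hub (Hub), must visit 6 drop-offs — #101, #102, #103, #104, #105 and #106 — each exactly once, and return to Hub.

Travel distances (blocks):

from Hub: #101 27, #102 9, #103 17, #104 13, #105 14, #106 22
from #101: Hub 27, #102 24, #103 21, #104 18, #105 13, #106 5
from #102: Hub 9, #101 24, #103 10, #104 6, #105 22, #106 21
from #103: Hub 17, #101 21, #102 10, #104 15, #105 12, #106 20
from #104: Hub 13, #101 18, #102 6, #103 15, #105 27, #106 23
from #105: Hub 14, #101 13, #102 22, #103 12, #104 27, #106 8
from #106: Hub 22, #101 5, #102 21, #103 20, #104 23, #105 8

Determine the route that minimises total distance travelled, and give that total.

75 blocks — the shortest possible round trip.

Hub-#101-#102-#103-#104-#105-#106-Hub: 27+24+10+15+27+8+22 = 133
Hub-#101-#102-#103-#104-#106-#105-Hub: 27+24+10+15+23+8+14 = 121
Hub-#101-#102-#103-#105-#104-#106-Hub: 27+24+10+12+27+23+22 = 145
Hub-#101-#102-#103-#105-#106-#104-Hub: 27+24+10+12+8+23+13 = 117
Hub-#101-#102-#103-#106-#104-#105-Hub: 27+24+10+20+23+27+14 = 145
Hub-#101-#102-#103-#106-#105-#104-Hub: 27+24+10+20+8+27+13 = 129
Hub-#101-#102-#104-#103-#105-#106-Hub: 27+24+6+15+12+8+22 = 114
Hub-#101-#102-#104-#103-#106-#105-Hub: 27+24+6+15+20+8+14 = 114
… (352 more)
Hub-#102-#103-#105-#106-#101-#104-Hub: 9+10+12+8+5+18+13 = 75  ← best
The minimum is 75.
One optimal route: Hub → #102 → #103 → #105 → #106 → #101 → #104 → Hub (or its reverse).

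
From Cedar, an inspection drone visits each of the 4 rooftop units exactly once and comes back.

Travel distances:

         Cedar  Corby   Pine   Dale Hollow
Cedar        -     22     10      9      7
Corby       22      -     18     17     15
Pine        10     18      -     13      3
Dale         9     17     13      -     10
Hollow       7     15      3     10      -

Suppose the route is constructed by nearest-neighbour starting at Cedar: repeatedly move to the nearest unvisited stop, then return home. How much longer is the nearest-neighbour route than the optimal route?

From Cedar: Hollow=7, Dale=9, Pine=10, Corby=22 → choose Hollow (7).
From Hollow: Pine=3, Dale=10, Corby=15 → choose Pine (3).
From Pine: Dale=13, Corby=18 → choose Dale (13).
From Dale: Corby=17 → choose Corby (17).
NN route Cedar → Hollow → Pine → Dale → Corby → Cedar costs 62.
Optimal: Cedar → Pine → Hollow → Corby → Dale → Cedar costs 54 (by enumerating all 12 distinct tours).
Excess = 62 − 54 = 8.

The nearest-neighbour route is 8 longer than optimal.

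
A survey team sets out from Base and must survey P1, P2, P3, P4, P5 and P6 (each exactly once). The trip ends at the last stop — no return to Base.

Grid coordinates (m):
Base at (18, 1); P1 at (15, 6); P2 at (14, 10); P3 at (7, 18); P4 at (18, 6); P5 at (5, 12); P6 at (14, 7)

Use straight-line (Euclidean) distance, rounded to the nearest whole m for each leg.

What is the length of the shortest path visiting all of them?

Shortest open route: 27 m.

There are 6! = 720 possible orderings.
Base → P1 → P2 → P3 → P4 → P5 → P6: 6+4+11+16+14+10 = 61
Base → P1 → P2 → P3 → P4 → P6 → P5: 6+4+11+16+4+10 = 51
Base → P1 → P2 → P3 → P5 → P4 → P6: 6+4+11+6+14+4 = 45
Base → P1 → P2 → P3 → P5 → P6 → P4: 6+4+11+6+10+4 = 41
Base → P1 → P2 → P3 → P6 → P4 → P5: 6+4+11+13+4+14 = 52
Base → P1 → P2 → P3 → P6 → P5 → P4: 6+4+11+13+10+14 = 58
Base → P1 → P2 → P4 → P3 → P5 → P6: 6+4+6+16+6+10 = 48
Base → P1 → P2 → P4 → P3 → P6 → P5: 6+4+6+16+13+10 = 55
… (712 more)
Base → P4 → P1 → P6 → P2 → P5 → P3: 5+3+1+3+9+6 = 27  ← best
The minimum is 27.
One shortest path: Base → P4 → P1 → P6 → P2 → P5 → P3.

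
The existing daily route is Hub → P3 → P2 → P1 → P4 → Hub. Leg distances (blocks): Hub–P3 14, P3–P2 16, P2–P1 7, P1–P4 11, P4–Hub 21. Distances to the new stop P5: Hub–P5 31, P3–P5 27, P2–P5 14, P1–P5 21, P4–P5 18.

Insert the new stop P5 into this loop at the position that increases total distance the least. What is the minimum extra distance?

Adding 25 blocks by placing P5 on the P3–P2 leg.

Insertion cost between consecutive stops i–j is d(i,P5) + d(P5,j) − d(i,j):
  between Hub and P3: 31 + 27 − 14 = 44
  between P3 and P2: 27 + 14 − 16 = 25
  between P2 and P1: 14 + 21 − 7 = 28
  between P1 and P4: 21 + 18 − 11 = 28
  between P4 and Hub: 18 + 31 − 21 = 28
Cheapest insertion is between P3 and P2, adding 25.
New total = 69 + 25 = 94.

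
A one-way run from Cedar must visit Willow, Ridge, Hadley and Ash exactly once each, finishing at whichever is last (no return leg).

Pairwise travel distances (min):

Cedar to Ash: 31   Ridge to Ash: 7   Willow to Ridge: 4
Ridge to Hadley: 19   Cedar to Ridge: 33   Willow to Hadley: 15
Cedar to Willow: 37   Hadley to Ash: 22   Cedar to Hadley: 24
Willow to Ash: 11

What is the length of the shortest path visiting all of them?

50 min — the minimum one-way total.

There are 4! = 24 possible orderings.
Cedar - Willow - Ridge - Hadley - Ash: 37+4+19+22 = 82
Cedar - Willow - Ridge - Ash - Hadley: 37+4+7+22 = 70
Cedar - Willow - Hadley - Ridge - Ash: 37+15+19+7 = 78
Cedar - Willow - Hadley - Ash - Ridge: 37+15+22+7 = 81
Cedar - Willow - Ash - Ridge - Hadley: 37+11+7+19 = 74
Cedar - Willow - Ash - Hadley - Ridge: 37+11+22+19 = 89
Cedar - Ridge - Willow - Hadley - Ash: 33+4+15+22 = 74
Cedar - Ridge - Willow - Ash - Hadley: 33+4+11+22 = 70
Cedar - Ridge - Hadley - Willow - Ash: 33+19+15+11 = 78
Cedar - Ridge - Hadley - Ash - Willow: 33+19+22+11 = 85
Cedar - Ridge - Ash - Willow - Hadley: 33+7+11+15 = 66
Cedar - Ridge - Ash - Hadley - Willow: 33+7+22+15 = 77
Cedar - Hadley - Willow - Ridge - Ash: 24+15+4+7 = 50
Cedar - Hadley - Willow - Ash - Ridge: 24+15+11+7 = 57
… (10 more)
The minimum is 50.
One shortest path: Cedar → Hadley → Willow → Ridge → Ash.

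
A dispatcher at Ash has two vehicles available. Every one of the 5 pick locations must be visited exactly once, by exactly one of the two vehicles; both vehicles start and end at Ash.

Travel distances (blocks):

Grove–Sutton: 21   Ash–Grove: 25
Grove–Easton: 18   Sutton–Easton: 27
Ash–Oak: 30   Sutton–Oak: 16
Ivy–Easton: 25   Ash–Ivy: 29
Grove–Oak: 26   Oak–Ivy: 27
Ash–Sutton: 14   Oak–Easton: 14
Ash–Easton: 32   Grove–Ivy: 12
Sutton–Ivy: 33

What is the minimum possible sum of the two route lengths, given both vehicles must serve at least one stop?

Minimum combined distance: 131 blocks.

Check every non-empty split of the stops between the two vehicles; for each half take its own optimal tour:
  {Grove} + {Sutton, Oak, Ivy, Easton}: 50 + 98 = 148
  {Sutton} + {Grove, Oak, Ivy, Easton}: 28 + 103 = 131
  {Grove, Sutton} + {Oak, Ivy, Easton}: 60 + 98 = 158
  {Oak} + {Grove, Sutton, Ivy, Easton}: 60 + 100 = 160
  {Grove, Oak} + {Sutton, Ivy, Easton}: 81 + 95 = 176
  {Sutton, Oak} + {Grove, Ivy, Easton}: 60 + 91 = 151
  … (15 splits in total)
Best: vehicle 1 Ash → Sutton → Ash = 28; vehicle 2 Ash → Oak → Easton → Grove → Ivy → Ash = 103; combined 131.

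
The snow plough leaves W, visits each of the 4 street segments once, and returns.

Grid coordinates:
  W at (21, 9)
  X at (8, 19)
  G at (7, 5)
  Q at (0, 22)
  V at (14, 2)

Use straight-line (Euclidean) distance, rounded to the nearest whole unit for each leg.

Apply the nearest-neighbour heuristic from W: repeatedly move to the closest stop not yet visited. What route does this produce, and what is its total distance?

Total distance 66 via the nearest-neighbour route W → V → G → X → Q → W.

W → [V:10 / G:15 / X:16 / Q:25] → V (10)
V → [G:8 / X:18 / Q:24] → G (8)
G → [X:14 / Q:18] → X (14)
X → [Q:9] → Q (9)
Return Q→W: 25.
Total = 10 + 8 + 14 + 9 + 25 = 66.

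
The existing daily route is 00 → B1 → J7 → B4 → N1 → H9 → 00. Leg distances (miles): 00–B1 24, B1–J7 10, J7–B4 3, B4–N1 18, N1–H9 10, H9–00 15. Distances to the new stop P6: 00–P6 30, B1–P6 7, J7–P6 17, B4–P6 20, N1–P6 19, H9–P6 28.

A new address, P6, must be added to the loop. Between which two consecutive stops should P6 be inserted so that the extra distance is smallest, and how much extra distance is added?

Insertion cost between consecutive stops i–j is d(i,P6) + d(P6,j) − d(i,j):
  between 00 and B1: 30 + 7 − 24 = 13
  between B1 and J7: 7 + 17 − 10 = 14
  between J7 and B4: 17 + 20 − 3 = 34
  between B4 and N1: 20 + 19 − 18 = 21
  between N1 and H9: 19 + 28 − 10 = 37
  between H9 and 00: 28 + 30 − 15 = 43
Cheapest insertion is between 00 and B1, adding 13.
New total = 80 + 13 = 93.

Adding 13 miles by placing P6 on the 00–B1 leg.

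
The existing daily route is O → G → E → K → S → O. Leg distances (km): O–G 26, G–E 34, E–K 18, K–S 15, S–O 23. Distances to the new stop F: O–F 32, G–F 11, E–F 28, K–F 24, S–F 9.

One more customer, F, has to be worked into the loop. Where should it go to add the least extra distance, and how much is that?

Insertion cost between consecutive stops i–j is d(i,F) + d(F,j) − d(i,j):
  between O and G: 32 + 11 − 26 = 17
  between G and E: 11 + 28 − 34 = 5
  between E and K: 28 + 24 − 18 = 34
  between K and S: 24 + 9 − 15 = 18
  between S and O: 9 + 32 − 23 = 18
Cheapest insertion is between G and E, adding 5.
New total = 116 + 5 = 121.

Adding 5 km by placing F on the G–E leg.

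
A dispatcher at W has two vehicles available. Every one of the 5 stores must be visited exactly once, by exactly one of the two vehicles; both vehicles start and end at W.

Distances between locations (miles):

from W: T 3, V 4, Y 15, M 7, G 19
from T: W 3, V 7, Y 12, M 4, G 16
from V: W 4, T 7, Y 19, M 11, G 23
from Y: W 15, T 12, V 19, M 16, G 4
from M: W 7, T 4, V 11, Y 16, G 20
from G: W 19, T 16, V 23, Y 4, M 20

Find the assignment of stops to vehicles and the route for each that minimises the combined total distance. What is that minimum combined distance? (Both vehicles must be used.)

Minimum combined distance: 54 miles.

Try each way of splitting the stops between the two vehicles (each non-empty) and, for each split, find the best tour for each vehicle:
  {T} + {V, Y, M, G}: 6 + 54 = 60
  {V} + {T, Y, M, G}: 8 + 46 = 54
  {T, V} + {Y, M, G}: 14 + 46 = 60
  {Y} + {T, V, M, G}: 30 + 54 = 84
  {T, Y} + {V, M, G}: 30 + 54 = 84
  {V, Y} + {T, M, G}: 38 + 46 = 84
  … (15 splits in total)
Best: vehicle 1 W → V → W = 8; vehicle 2 W → T → Y → G → M → W = 46; combined 54.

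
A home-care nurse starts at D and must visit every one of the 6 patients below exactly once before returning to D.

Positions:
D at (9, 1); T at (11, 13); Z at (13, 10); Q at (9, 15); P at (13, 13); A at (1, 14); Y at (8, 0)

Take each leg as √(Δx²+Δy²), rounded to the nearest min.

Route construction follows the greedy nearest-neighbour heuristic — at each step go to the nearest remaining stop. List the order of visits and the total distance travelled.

43 min along D → Y → Z → P → T → Q → A → D.

At D the remaining stops are Y 1, Z 10, T 12, P 13, Q 14, A 15; go to Y.
At Y the remaining stops are Z 11, T 13, P 14, Q 15, A 16; go to Z.
At Z the remaining stops are P 3, T 4, Q 6, A 13; go to P.
At P the remaining stops are T 2, Q 4, A 12; go to T.
At T the remaining stops are Q 3, A 10; go to Q.
At Q the remaining stops are A 8; go to A.
Return A→D: 15.
Total = 1 + 11 + 3 + 2 + 3 + 8 + 15 = 43.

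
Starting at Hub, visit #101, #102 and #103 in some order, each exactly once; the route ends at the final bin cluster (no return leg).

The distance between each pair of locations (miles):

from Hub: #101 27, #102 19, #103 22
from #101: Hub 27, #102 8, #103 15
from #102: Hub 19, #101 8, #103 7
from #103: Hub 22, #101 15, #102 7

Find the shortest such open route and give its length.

There are 3! = 6 possible orderings.
Hub → #101 → #102 → #103: 27+8+7 = 42
Hub → #101 → #103 → #102: 27+15+7 = 49
Hub → #102 → #101 → #103: 19+8+15 = 42
Hub → #102 → #103 → #101: 19+7+15 = 41
Hub → #103 → #101 → #102: 22+15+8 = 45
Hub → #103 → #102 → #101: 22+7+8 = 37
The minimum is 37.
One shortest path: Hub → #103 → #102 → #101.

37 miles — the minimum one-way total.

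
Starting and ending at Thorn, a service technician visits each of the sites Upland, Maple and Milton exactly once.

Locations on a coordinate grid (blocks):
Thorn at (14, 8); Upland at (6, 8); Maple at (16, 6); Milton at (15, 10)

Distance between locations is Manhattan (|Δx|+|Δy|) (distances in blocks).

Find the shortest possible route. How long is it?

With 3 stops there are 3!/2 = 3 distinct round trips (a route and its reverse cost the same).
Thorn→Upland→Maple→Milton→Thorn: 8+12+5+3 = 28
Thorn→Upland→Milton→Maple→Thorn: 8+11+5+4 = 28
Thorn→Maple→Upland→Milton→Thorn: 4+12+11+3 = 30
The minimum is 28.
One optimal route: Thorn → Upland → Maple → Milton → Thorn (or its reverse).

28 blocks — the shortest possible round trip.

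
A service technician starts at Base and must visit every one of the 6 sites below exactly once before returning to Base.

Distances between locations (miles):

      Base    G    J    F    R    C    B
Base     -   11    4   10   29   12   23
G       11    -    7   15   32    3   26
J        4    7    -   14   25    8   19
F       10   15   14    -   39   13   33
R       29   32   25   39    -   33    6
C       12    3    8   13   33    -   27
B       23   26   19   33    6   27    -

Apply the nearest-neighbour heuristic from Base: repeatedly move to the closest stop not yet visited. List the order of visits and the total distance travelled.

From Base: distances to unvisited — J=4, F=10, G=11, C=12, B=23, R=29. Nearest is J (4).
From J: distances to unvisited — G=7, C=8, F=14, B=19, R=25. Nearest is G (7).
From G: distances to unvisited — C=3, F=15, B=26, R=32. Nearest is C (3).
From C: distances to unvisited — F=13, B=27, R=33. Nearest is F (13).
From F: distances to unvisited — B=33, R=39. Nearest is B (33).
From B: distances to unvisited — R=6. Nearest is R (6).
Return R→Base: 29.
Total = 4 + 7 + 3 + 13 + 33 + 6 + 29 = 95.

95 miles along Base → J → G → C → F → B → R → Base.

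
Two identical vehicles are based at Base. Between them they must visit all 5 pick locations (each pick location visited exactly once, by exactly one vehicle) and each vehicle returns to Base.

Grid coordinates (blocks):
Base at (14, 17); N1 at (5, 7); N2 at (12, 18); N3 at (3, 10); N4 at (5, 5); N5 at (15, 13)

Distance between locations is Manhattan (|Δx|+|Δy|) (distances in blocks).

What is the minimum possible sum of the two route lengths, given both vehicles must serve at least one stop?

There are 2^4 − 1 = 15 ways to divide the 5 stops into two non-empty groups. For each, the best each vehicle can do is its own shortest tour through its group:
  {N1} + {N2, N3, N4, N5}: 38 + 50 = 88
  {N2} + {N1, N3, N4, N5}: 6 + 48 = 54
  {N1, N2} + {N3, N4, N5}: 40 + 48 = 88
  {N3} + {N1, N2, N4, N5}: 36 + 46 = 82
  {N1, N3} + {N2, N4, N5}: 42 + 46 = 88
  {N2, N3} + {N1, N4, N5}: 38 + 44 = 82
  … (15 splits in total)
Best: vehicle 1 Base → N2 → Base = 6; vehicle 2 Base → N1 → N4 → N3 → N5 → Base = 48; combined 54.

54 blocks — the smallest possible combined total.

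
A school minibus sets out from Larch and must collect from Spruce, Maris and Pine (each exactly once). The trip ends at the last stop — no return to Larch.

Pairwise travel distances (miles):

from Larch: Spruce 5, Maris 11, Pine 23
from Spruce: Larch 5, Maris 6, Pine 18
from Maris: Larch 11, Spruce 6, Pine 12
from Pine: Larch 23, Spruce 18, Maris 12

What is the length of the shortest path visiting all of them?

There are 3! = 6 possible orderings.
Larch→Spruce→Maris→Pine: 5+6+12 = 23
Larch→Spruce→Pine→Maris: 5+18+12 = 35
Larch→Maris→Spruce→Pine: 11+6+18 = 35
Larch→Maris→Pine→Spruce: 11+12+18 = 41
Larch→Pine→Spruce→Maris: 23+18+6 = 47
Larch→Pine→Maris→Spruce: 23+12+6 = 41
The minimum is 23.
One shortest path: Larch → Spruce → Maris → Pine.

23 miles — the minimum one-way total.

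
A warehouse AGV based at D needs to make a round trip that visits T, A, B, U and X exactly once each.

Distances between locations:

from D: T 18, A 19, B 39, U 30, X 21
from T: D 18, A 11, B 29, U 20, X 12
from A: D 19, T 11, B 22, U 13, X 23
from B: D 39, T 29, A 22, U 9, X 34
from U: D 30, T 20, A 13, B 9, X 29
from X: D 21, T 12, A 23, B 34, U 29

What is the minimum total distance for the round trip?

D-T-A-B-U-X-D: 18+11+22+9+29+21 = 110
D-T-A-B-X-U-D: 18+11+22+34+29+30 = 144
D-T-A-U-B-X-D: 18+11+13+9+34+21 = 106
D-T-A-U-X-B-D: 18+11+13+29+34+39 = 144
D-T-A-X-B-U-D: 18+11+23+34+9+30 = 125
D-T-A-X-U-B-D: 18+11+23+29+9+39 = 129
D-T-B-A-U-X-D: 18+29+22+13+29+21 = 132
D-T-B-A-X-U-D: 18+29+22+23+29+30 = 151
D-T-B-U-A-X-D: 18+29+9+13+23+21 = 113
D-T-B-U-X-A-D: 18+29+9+29+23+19 = 127
D-T-B-X-A-U-D: 18+29+34+23+13+30 = 147
D-T-B-X-U-A-D: 18+29+34+29+13+19 = 142
D-T-U-A-B-X-D: 18+20+13+22+34+21 = 128
D-T-U-A-X-B-D: 18+20+13+23+34+39 = 147
… (46 more)
D-A-B-U-T-X-D: 19+22+9+20+12+21 = 103  ← best
The minimum is 103.
One optimal route: D → A → B → U → T → X → D (or its reverse).

103 — the shortest possible round trip.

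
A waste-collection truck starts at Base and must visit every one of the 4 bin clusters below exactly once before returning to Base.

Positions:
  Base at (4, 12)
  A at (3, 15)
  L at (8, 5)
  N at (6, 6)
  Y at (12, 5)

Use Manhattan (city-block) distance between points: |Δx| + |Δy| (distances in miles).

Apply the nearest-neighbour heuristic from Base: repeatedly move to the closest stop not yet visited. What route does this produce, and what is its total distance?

At Base the remaining stops are A 4, N 8, L 11, Y 15; go to A.
At A the remaining stops are N 12, L 15, Y 19; go to N.
At N the remaining stops are L 3, Y 7; go to L.
At L the remaining stops are Y 4; go to Y.
Return Y→Base: 15.
Total = 4 + 12 + 3 + 4 + 15 = 38.

38 miles along Base → A → N → L → Y → Base.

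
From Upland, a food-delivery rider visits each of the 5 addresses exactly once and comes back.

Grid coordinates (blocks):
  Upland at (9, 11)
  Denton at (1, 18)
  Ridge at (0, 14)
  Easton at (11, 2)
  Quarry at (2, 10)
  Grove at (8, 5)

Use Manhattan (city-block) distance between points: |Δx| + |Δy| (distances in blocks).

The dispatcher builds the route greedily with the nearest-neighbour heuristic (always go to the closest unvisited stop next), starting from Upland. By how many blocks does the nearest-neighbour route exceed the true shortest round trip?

2 blocks longer than the optimal tour.

Upland: Grove=7, Quarry=8, Easton=11, Ridge=12, Denton=15 ⇒ Grove
Grove: Easton=6, Quarry=11, Ridge=17, Denton=20 ⇒ Easton
Easton: Quarry=17, Ridge=23, Denton=26 ⇒ Quarry
Quarry: Ridge=6, Denton=9 ⇒ Ridge
Ridge: Denton=5 ⇒ Denton
NN route Upland → Grove → Easton → Quarry → Ridge → Denton → Upland costs 56.
Optimal: Upland → Denton → Ridge → Quarry → Grove → Easton → Upland costs 54 (by enumerating all 60 distinct tours).
Excess = 56 − 54 = 2.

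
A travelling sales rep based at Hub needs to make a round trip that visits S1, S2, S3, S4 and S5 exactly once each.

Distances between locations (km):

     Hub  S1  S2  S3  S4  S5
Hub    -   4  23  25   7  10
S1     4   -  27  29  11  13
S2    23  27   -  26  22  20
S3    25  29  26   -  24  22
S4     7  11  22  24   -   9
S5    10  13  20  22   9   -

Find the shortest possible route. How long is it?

Shortest round trip = 94 km.

There are 60 distinct closed tours to check (reversals are equivalent).
Hub-S1-S2-S3-S4-S5-Hub: 4+27+26+24+9+10 = 100
Hub-S1-S2-S3-S5-S4-Hub: 4+27+26+22+9+7 = 95
Hub-S1-S2-S4-S3-S5-Hub: 4+27+22+24+22+10 = 109
Hub-S1-S2-S4-S5-S3-Hub: 4+27+22+9+22+25 = 109
Hub-S1-S2-S5-S3-S4-Hub: 4+27+20+22+24+7 = 104
Hub-S1-S2-S5-S4-S3-Hub: 4+27+20+9+24+25 = 109
Hub-S1-S3-S2-S4-S5-Hub: 4+29+26+22+9+10 = 100
Hub-S1-S3-S2-S5-S4-Hub: 4+29+26+20+9+7 = 95
Hub-S1-S3-S4-S2-S5-Hub: 4+29+24+22+20+10 = 109
Hub-S1-S3-S4-S5-S2-Hub: 4+29+24+9+20+23 = 109
Hub-S1-S3-S5-S2-S4-Hub: 4+29+22+20+22+7 = 104
Hub-S1-S3-S5-S4-S2-Hub: 4+29+22+9+22+23 = 109
Hub-S1-S4-S2-S3-S5-Hub: 4+11+22+26+22+10 = 95
Hub-S1-S4-S2-S5-S3-Hub: 4+11+22+20+22+25 = 104
… (46 more)
Hub-S1-S5-S2-S3-S4-Hub: 4+13+20+26+24+7 = 94  ← best
The minimum is 94.
One optimal route: Hub → S1 → S5 → S2 → S3 → S4 → Hub (or its reverse).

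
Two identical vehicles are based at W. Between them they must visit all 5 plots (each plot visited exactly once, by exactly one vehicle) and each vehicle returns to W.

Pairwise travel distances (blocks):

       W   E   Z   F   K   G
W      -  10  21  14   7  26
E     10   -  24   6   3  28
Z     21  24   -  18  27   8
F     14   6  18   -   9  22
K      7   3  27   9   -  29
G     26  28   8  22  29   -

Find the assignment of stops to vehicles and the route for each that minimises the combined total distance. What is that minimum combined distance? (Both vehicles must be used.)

81 blocks — the smallest possible combined total.

Try each way of splitting the stops between the two vehicles (each non-empty) and, for each split, find the best tour for each vehicle:
  {E} + {Z, F, K, G}: 20 + 67 = 87
  {Z} + {E, F, K, G}: 42 + 64 = 106
  {E, Z} + {F, K, G}: 55 + 64 = 119
  {F} + {E, Z, K, G}: 28 + 67 = 95
  {E, F} + {Z, K, G}: 30 + 65 = 95
  {Z, F} + {E, K, G}: 53 + 64 = 117
  … (15 splits in total)
  {K} + {E, Z, F, G}: 14 + 67 = 81  ← best
Best: vehicle 1 W → K → W = 14; vehicle 2 W → E → F → G → Z → W = 67; combined 81.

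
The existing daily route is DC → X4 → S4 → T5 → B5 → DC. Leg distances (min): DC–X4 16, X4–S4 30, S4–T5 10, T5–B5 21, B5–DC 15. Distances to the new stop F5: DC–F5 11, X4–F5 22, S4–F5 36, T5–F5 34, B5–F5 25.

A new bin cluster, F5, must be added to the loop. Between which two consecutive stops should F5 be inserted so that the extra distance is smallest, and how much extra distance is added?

Insertion cost between consecutive stops i–j is d(i,F5) + d(F5,j) − d(i,j):
  between DC and X4: 11 + 22 − 16 = 17
  between X4 and S4: 22 + 36 − 30 = 28
  between S4 and T5: 36 + 34 − 10 = 60
  between T5 and B5: 34 + 25 − 21 = 38
  between B5 and DC: 25 + 11 − 15 = 21
Cheapest insertion is between DC and X4, adding 17.
New total = 92 + 17 = 109.

Adding 17 min by placing F5 on the DC–X4 leg.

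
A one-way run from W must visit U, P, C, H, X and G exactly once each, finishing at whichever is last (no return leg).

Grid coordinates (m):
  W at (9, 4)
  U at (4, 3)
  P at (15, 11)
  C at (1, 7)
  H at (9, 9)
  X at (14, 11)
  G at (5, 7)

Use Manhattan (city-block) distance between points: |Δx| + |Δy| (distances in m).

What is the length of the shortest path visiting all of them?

There are 6! = 720 possible orderings.
W - U - P - C - H - X - G: 6+19+18+10+7+13 = 73
W - U - P - C - H - G - X: 6+19+18+10+6+13 = 72
W - U - P - C - X - H - G: 6+19+18+17+7+6 = 73
W - U - P - C - X - G - H: 6+19+18+17+13+6 = 79
W - U - P - C - G - H - X: 6+19+18+4+6+7 = 60
W - U - P - C - G - X - H: 6+19+18+4+13+7 = 67
W - U - P - H - C - X - G: 6+19+8+10+17+13 = 73
W - U - P - H - C - G - X: 6+19+8+10+4+13 = 60
… (712 more)
W - U - C - G - H - X - P: 6+7+4+6+7+1 = 31  ← best
The minimum is 31.
One shortest path: W → U → C → G → H → X → P.

31 m — the minimum one-way total.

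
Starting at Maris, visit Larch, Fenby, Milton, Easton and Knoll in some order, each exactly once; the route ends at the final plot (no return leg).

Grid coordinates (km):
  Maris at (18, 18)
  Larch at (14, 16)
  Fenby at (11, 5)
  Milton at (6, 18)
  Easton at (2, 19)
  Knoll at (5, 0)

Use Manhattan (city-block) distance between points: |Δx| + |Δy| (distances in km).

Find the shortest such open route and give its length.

There are 5! = 120 possible orderings.
Maris → Larch → Fenby → Milton → Easton → Knoll: 6+14+18+5+22 = 65
Maris → Larch → Fenby → Milton → Knoll → Easton: 6+14+18+19+22 = 79
Maris → Larch → Fenby → Easton → Milton → Knoll: 6+14+23+5+19 = 67
Maris → Larch → Fenby → Easton → Knoll → Milton: 6+14+23+22+19 = 84
Maris → Larch → Fenby → Knoll → Milton → Easton: 6+14+11+19+5 = 55
Maris → Larch → Fenby → Knoll → Easton → Milton: 6+14+11+22+5 = 58
Maris → Larch → Milton → Fenby → Easton → Knoll: 6+10+18+23+22 = 79
Maris → Larch → Milton → Fenby → Knoll → Easton: 6+10+18+11+22 = 67
Maris → Larch → Milton → Easton → Fenby → Knoll: 6+10+5+23+11 = 55
Maris → Larch → Milton → Easton → Knoll → Fenby: 6+10+5+22+11 = 54
Maris → Larch → Milton → Knoll → Fenby → Easton: 6+10+19+11+23 = 69
Maris → Larch → Milton → Knoll → Easton → Fenby: 6+10+19+22+23 = 80
Maris → Larch → Easton → Fenby → Milton → Knoll: 6+15+23+18+19 = 81
Maris → Larch → Easton → Fenby → Knoll → Milton: 6+15+23+11+19 = 74
… (106 more)
The minimum is 54.
One shortest path: Maris → Larch → Milton → Easton → Knoll → Fenby.

Shortest open route: 54 km.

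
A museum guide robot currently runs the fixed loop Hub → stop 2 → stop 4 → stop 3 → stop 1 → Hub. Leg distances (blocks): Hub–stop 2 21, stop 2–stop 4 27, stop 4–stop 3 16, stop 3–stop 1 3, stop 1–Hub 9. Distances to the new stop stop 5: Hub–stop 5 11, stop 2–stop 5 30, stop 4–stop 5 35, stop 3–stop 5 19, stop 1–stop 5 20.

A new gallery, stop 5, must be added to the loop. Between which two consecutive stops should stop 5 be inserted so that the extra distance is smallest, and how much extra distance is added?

+20 blocks — insert stop 5 between Hub and stop 2.

Insertion cost between consecutive stops i–j is d(i,stop 5) + d(stop 5,j) − d(i,j):
  between Hub and stop 2: 11 + 30 − 21 = 20
  between stop 2 and stop 4: 30 + 35 − 27 = 38
  between stop 4 and stop 3: 35 + 19 − 16 = 38
  between stop 3 and stop 1: 19 + 20 − 3 = 36
  between stop 1 and Hub: 20 + 11 − 9 = 22
Cheapest insertion is between Hub and stop 2, adding 20.
New total = 76 + 20 = 96.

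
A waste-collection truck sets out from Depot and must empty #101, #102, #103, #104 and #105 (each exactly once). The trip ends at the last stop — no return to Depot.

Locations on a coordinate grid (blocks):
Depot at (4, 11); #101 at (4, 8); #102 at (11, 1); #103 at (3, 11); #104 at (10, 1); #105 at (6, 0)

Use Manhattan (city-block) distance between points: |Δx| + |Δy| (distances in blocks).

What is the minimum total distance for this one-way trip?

There are 5! = 120 possible orderings.
Depot - #101 - #102 - #103 - #104 - #105: 3+14+18+17+5 = 57
Depot - #101 - #102 - #103 - #105 - #104: 3+14+18+14+5 = 54
Depot - #101 - #102 - #104 - #103 - #105: 3+14+1+17+14 = 49
Depot - #101 - #102 - #104 - #105 - #103: 3+14+1+5+14 = 37
Depot - #101 - #102 - #105 - #103 - #104: 3+14+6+14+17 = 54
Depot - #101 - #102 - #105 - #104 - #103: 3+14+6+5+17 = 45
Depot - #101 - #103 - #102 - #104 - #105: 3+4+18+1+5 = 31
Depot - #101 - #103 - #102 - #105 - #104: 3+4+18+6+5 = 36
Depot - #101 - #103 - #104 - #102 - #105: 3+4+17+1+6 = 31
Depot - #101 - #103 - #104 - #105 - #102: 3+4+17+5+6 = 35
Depot - #101 - #103 - #105 - #102 - #104: 3+4+14+6+1 = 28
Depot - #101 - #103 - #105 - #104 - #102: 3+4+14+5+1 = 27
Depot - #101 - #104 - #102 - #103 - #105: 3+13+1+18+14 = 49
Depot - #101 - #104 - #102 - #105 - #103: 3+13+1+6+14 = 37
… (106 more)
Depot - #103 - #101 - #105 - #104 - #102: 1+4+10+5+1 = 21  ← best
The minimum is 21.
One shortest path: Depot → #103 → #101 → #105 → #104 → #102.

Shortest open route: 21 blocks.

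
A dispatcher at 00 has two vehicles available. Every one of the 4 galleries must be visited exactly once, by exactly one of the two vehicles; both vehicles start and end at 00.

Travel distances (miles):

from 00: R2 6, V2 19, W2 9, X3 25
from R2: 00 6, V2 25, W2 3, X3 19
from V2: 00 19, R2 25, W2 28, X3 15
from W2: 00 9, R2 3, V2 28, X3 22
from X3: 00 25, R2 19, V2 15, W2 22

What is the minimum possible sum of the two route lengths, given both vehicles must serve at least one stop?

Check every non-empty split of the stops between the two vehicles; for each half take its own optimal tour:
  {R2} + {V2, W2, X3}: 12 + 65 = 77
  {V2} + {R2, W2, X3}: 38 + 56 = 94
  {R2, V2} + {W2, X3}: 50 + 56 = 106
  {W2} + {R2, V2, X3}: 18 + 59 = 77
  {R2, W2} + {V2, X3}: 18 + 59 = 77
  {V2, W2} + {R2, X3}: 56 + 50 = 106
  … (7 splits in total)
Best: vehicle 1 00 → R2 → 00 = 12; vehicle 2 00 → V2 → X3 → W2 → 00 = 65; combined 77.

Minimum combined distance: 77 miles.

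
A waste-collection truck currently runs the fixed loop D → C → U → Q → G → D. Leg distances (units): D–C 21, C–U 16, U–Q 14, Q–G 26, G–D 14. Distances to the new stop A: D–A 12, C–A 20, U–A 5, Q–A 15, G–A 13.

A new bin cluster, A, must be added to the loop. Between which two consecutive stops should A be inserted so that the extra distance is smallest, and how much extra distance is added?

+2 — insert A between Q and G.

Insertion cost between consecutive stops i–j is d(i,A) + d(A,j) − d(i,j):
  between D and C: 12 + 20 − 21 = 11
  between C and U: 20 + 5 − 16 = 9
  between U and Q: 5 + 15 − 14 = 6
  between Q and G: 15 + 13 − 26 = 2
  between G and D: 13 + 12 − 14 = 11
Cheapest insertion is between Q and G, adding 2.
New total = 91 + 2 = 93.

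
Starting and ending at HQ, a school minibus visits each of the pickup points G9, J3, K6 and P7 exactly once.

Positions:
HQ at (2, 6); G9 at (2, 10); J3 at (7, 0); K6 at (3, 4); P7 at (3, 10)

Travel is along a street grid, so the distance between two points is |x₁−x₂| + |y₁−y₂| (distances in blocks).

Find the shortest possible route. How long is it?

HQ-G9-J3-K6-P7-HQ: 4+15+8+6+5 = 38
HQ-G9-J3-P7-K6-HQ: 4+15+14+6+3 = 42
HQ-G9-K6-J3-P7-HQ: 4+7+8+14+5 = 38
HQ-G9-K6-P7-J3-HQ: 4+7+6+14+11 = 42
HQ-G9-P7-J3-K6-HQ: 4+1+14+8+3 = 30
HQ-G9-P7-K6-J3-HQ: 4+1+6+8+11 = 30
HQ-J3-G9-K6-P7-HQ: 11+15+7+6+5 = 44
HQ-J3-G9-P7-K6-HQ: 11+15+1+6+3 = 36
HQ-J3-K6-G9-P7-HQ: 11+8+7+1+5 = 32
HQ-J3-P7-G9-K6-HQ: 11+14+1+7+3 = 36
HQ-K6-G9-J3-P7-HQ: 3+7+15+14+5 = 44
HQ-K6-J3-G9-P7-HQ: 3+8+15+1+5 = 32
The minimum is 30.
One optimal route: HQ → G9 → P7 → J3 → K6 → HQ (or its reverse).

Minimum total distance: 30 blocks.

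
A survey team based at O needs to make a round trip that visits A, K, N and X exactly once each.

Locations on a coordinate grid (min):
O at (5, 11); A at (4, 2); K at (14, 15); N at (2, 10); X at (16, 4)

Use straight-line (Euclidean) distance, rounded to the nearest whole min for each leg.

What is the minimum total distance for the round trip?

With 4 stops there are 4!/2 = 12 distinct round trips (a route and its reverse cost the same).
O → A → K → N → X → O: 9+16+13+15+13 = 66
O → A → K → X → N → O: 9+16+11+15+3 = 54
O → A → N → K → X → O: 9+8+13+11+13 = 54
O → A → N → X → K → O: 9+8+15+11+10 = 53
O → A → X → K → N → O: 9+12+11+13+3 = 48
O → A → X → N → K → O: 9+12+15+13+10 = 59
O → K → A → N → X → O: 10+16+8+15+13 = 62
O → K → A → X → N → O: 10+16+12+15+3 = 56
O → K → N → A → X → O: 10+13+8+12+13 = 56
O → K → X → A → N → O: 10+11+12+8+3 = 44
O → N → A → K → X → O: 3+8+16+11+13 = 51
O → N → K → A → X → O: 3+13+16+12+13 = 57
The minimum is 44.
One optimal route: O → K → X → A → N → O (or its reverse).

44 min — the shortest possible round trip.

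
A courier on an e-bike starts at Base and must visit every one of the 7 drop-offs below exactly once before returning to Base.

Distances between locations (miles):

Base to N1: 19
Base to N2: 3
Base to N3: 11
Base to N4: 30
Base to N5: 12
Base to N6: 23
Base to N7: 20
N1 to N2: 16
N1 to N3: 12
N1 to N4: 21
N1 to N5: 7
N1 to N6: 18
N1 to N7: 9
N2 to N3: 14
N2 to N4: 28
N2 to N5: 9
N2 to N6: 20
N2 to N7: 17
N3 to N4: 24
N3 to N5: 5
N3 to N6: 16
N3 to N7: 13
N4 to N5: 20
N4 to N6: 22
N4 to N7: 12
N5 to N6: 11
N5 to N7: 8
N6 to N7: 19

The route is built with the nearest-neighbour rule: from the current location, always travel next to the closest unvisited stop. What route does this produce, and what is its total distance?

From Base: distances to unvisited — N2=3, N3=11, N5=12, N1=19, N7=20, N6=23, N4=30. Nearest is N2 (3).
From N2: distances to unvisited — N5=9, N3=14, N1=16, N7=17, N6=20, N4=28. Nearest is N5 (9).
From N5: distances to unvisited — N3=5, N1=7, N7=8, N6=11, N4=20. Nearest is N3 (5).
From N3: distances to unvisited — N1=12, N7=13, N6=16, N4=24. Nearest is N1 (12).
From N1: distances to unvisited — N7=9, N6=18, N4=21. Nearest is N7 (9).
From N7: distances to unvisited — N4=12, N6=19. Nearest is N4 (12).
From N4: distances to unvisited — N6=22. Nearest is N6 (22).
Return N6→Base: 23.
Total = 3 + 9 + 5 + 12 + 9 + 12 + 22 + 23 = 95.

95 miles along Base → N2 → N5 → N3 → N1 → N7 → N4 → N6 → Base.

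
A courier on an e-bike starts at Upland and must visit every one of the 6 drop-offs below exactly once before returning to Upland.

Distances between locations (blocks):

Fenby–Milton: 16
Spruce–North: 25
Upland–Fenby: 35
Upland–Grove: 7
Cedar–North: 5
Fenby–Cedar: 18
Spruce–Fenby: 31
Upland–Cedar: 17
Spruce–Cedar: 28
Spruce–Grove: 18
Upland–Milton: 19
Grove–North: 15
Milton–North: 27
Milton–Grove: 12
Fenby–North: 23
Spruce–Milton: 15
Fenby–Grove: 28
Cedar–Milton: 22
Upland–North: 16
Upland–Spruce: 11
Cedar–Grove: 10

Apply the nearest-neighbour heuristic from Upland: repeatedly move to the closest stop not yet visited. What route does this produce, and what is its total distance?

87 blocks along Upland → Grove → Cedar → North → Fenby → Milton → Spruce → Upland.

Upland → [Grove:7 / Spruce:11 / North:16 / Cedar:17 / Milton:19 / Fenby:35] → Grove (7)
Grove → [Cedar:10 / Milton:12 / North:15 / Spruce:18 / Fenby:28] → Cedar (10)
Cedar → [North:5 / Fenby:18 / Milton:22 / Spruce:28] → North (5)
North → [Fenby:23 / Spruce:25 / Milton:27] → Fenby (23)
Fenby → [Milton:16 / Spruce:31] → Milton (16)
Milton → [Spruce:15] → Spruce (15)
Return Spruce→Upland: 11.
Total = 7 + 10 + 5 + 23 + 16 + 15 + 11 = 87.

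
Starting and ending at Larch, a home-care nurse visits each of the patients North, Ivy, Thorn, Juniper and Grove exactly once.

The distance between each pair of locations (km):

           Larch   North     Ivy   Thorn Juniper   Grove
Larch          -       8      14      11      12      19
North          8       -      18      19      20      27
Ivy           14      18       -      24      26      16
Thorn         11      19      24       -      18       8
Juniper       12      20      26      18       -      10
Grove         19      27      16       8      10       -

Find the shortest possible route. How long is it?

80 km — the shortest possible round trip.

Larch - North - Ivy - Thorn - Juniper - Grove - Larch: 8+18+24+18+10+19 = 97
Larch - North - Ivy - Thorn - Grove - Juniper - Larch: 8+18+24+8+10+12 = 80
Larch - North - Ivy - Juniper - Thorn - Grove - Larch: 8+18+26+18+8+19 = 97
Larch - North - Ivy - Juniper - Grove - Thorn - Larch: 8+18+26+10+8+11 = 81
Larch - North - Ivy - Grove - Thorn - Juniper - Larch: 8+18+16+8+18+12 = 80
Larch - North - Ivy - Grove - Juniper - Thorn - Larch: 8+18+16+10+18+11 = 81
Larch - North - Thorn - Ivy - Juniper - Grove - Larch: 8+19+24+26+10+19 = 106
Larch - North - Thorn - Ivy - Grove - Juniper - Larch: 8+19+24+16+10+12 = 89
Larch - North - Thorn - Juniper - Ivy - Grove - Larch: 8+19+18+26+16+19 = 106
Larch - North - Thorn - Juniper - Grove - Ivy - Larch: 8+19+18+10+16+14 = 85
Larch - North - Thorn - Grove - Ivy - Juniper - Larch: 8+19+8+16+26+12 = 89
Larch - North - Thorn - Grove - Juniper - Ivy - Larch: 8+19+8+10+26+14 = 85
Larch - North - Juniper - Ivy - Thorn - Grove - Larch: 8+20+26+24+8+19 = 105
Larch - North - Juniper - Ivy - Grove - Thorn - Larch: 8+20+26+16+8+11 = 89
… (46 more)
The minimum is 80.
One optimal route: Larch → North → Ivy → Thorn → Grove → Juniper → Larch (or its reverse).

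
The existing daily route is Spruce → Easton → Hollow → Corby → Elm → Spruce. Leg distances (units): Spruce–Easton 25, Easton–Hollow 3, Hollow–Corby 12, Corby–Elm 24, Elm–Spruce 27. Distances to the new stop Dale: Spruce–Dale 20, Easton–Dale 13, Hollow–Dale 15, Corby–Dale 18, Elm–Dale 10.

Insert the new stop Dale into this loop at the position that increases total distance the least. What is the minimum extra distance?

Insertion cost between consecutive stops i–j is d(i,Dale) + d(Dale,j) − d(i,j):
  between Spruce and Easton: 20 + 13 − 25 = 8
  between Easton and Hollow: 13 + 15 − 3 = 25
  between Hollow and Corby: 15 + 18 − 12 = 21
  between Corby and Elm: 18 + 10 − 24 = 4
  between Elm and Spruce: 10 + 20 − 27 = 3
Cheapest insertion is between Elm and Spruce, adding 3.
New total = 91 + 3 = 94.

Adding 3 by placing Dale on the Elm–Spruce leg.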